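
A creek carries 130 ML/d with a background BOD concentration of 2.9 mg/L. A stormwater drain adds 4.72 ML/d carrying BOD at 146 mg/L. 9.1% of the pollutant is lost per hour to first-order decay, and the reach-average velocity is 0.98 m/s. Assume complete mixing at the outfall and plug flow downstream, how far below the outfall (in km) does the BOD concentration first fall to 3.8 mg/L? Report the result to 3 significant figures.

After mixing, C = (130.0·2.900 + 4.720·146.0) / 134.7 = 1066/134.7 = 7.914 mg/L.
9.1%/h lost → k = −ln(1 − 0.091) = 0.09541 h⁻¹.
Set 7.914·exp(−k·t) = 3.8 → t = ln(7.914/3.8)/k = 27680 s = 7.689 h.
Distance = v·t = 0.98·27680 = 27130 m = 27.13 km.

27.1 km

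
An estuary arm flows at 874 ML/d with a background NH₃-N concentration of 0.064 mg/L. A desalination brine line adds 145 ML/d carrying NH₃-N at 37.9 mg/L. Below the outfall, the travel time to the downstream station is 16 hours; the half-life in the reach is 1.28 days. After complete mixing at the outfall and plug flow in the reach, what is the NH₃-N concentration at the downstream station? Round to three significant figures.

After mixing, C = (874.0·0.06400 + 145.0·37.90) / 1019 = 5551/1019 = 5.448 mg/L.
Half-life 1.28 d → k = ln 2 / 1.28 = 0.5415 d⁻¹.
First-order decay: C = 5.448·exp(−k·t) = 5.448·0.6970 = 3.797 mg/L.

3.80 mg/L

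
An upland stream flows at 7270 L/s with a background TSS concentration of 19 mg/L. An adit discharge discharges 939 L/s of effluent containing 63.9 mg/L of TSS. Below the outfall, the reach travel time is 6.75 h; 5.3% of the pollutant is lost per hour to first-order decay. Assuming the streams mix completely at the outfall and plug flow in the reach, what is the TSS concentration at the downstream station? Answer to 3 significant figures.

16.7 mg/L

Flow-weighted average: C = (7270·19.00 + 939.0·63.90) / 8209 = 198100/8209 = 24.14 mg/L.
5.3%/h lost → k = −ln(1 − 0.053) = 0.05446 h⁻¹.
Decay over the reach: 24.14·exp(−kt) = 24.14·0.6924 = 16.71 mg/L.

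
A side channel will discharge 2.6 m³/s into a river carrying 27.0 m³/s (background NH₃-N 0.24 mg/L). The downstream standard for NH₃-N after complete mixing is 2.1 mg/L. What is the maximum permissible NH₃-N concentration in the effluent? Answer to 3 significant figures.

At the limit, (Qr·Cr + Qe·Cₑ)/(Qr + Qe) = 2.1:
Cₑ = (29.60·2.1 − 27.00·0.2400) / 2.600 = 21.42 mg/L.

21.4 mg/L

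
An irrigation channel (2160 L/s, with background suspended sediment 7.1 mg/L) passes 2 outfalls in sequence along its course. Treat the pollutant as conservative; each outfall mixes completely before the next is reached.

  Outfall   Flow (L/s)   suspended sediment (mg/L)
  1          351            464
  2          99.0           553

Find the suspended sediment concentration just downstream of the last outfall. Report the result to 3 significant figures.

Below outfall 1: Q → 2511 L/s, C = (2160·7.100 + 351.0·464.0)/2511 = 70.97 mg/L.
Below outfall 2: Q → 2610 L/s, C = (2511·70.97 + 99.00·553.0)/2610 = 89.25 mg/L.

89.3 mg/L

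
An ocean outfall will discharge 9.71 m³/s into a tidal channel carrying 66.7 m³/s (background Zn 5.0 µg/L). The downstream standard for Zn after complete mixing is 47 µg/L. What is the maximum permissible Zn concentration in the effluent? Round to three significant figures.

336 µg/L

At the limit, (Qr·Cr + Qe·Cₑ)/(Qr + Qe) = 47:
Cₑ = (76.41·47 − 66.70·5.000) / 9.710 = 335.5 µg/L.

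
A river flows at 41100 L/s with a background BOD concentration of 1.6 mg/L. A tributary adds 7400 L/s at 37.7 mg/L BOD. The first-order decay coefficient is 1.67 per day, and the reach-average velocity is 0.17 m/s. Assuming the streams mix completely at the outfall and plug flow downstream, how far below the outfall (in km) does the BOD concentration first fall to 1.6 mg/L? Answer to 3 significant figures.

After mixing, C = (41100·1.600 + 7400·37.70) / 48500 = 344700/48500 = 7.108 mg/L.
Set 7.108·exp(−k·t) = 1.6 → t = ln(7.108/1.6)/k = 77150 s = 21.43 h.
Distance = v·t = 0.17·77150 = 13120 m = 13.12 km.

13.1 km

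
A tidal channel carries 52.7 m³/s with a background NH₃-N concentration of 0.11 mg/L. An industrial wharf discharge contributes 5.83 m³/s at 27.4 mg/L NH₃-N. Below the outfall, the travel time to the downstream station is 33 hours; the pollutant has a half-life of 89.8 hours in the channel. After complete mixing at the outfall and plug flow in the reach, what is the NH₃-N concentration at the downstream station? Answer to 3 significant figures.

2.19 mg/L

Conservation of mass: C = (52.70·0.1100 + 5.830·27.40) / 58.53 = 165.5/58.53 = 2.828 mg/L.
Half-life 89.8 h → k = ln 2 / 89.8 = 0.007719 h⁻¹ = 0.1853 d⁻¹.
First-order decay: C = 2.828·exp(−k·t) = 2.828·0.7751 = 2.192 mg/L.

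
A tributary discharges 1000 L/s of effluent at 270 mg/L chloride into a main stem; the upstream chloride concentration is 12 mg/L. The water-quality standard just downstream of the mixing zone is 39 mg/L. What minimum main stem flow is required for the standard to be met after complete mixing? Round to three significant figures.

8560 L/s

Set C_mix = 39: (Q·12.00 + 1000·270.0) / (Q + 1000) = 39
→ Q = 1000·(270.0 − 39)/(39 − 12.00) = 8556 L/s.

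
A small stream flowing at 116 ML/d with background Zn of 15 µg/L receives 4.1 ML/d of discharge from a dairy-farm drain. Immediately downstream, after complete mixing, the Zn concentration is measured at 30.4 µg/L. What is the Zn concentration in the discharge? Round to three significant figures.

Mass balance: 116.0·15.00 + 4.100·Cₑ = 120.1·30.40
→ Cₑ = (120.1·30.40 − 116.0·15.00) / 4.100 = 466.1 µg/L.

466 µg/L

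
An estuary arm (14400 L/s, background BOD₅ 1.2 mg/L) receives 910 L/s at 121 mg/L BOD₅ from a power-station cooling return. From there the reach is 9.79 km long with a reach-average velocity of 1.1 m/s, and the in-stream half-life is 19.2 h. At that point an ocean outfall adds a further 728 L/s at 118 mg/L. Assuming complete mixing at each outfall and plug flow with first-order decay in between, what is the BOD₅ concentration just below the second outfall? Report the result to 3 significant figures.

After mixing, C = (14400·1.200 + 910.0·121.0) / 15310 = 127400/15310 = 8.321 mg/L; combined flow 15310 L/s.
Travel time t = 9.79·1000 / 1.1 = 8900 s = 2.472 h.
Half-life 19.2 h → k = ln 2 / 19.2 = 0.03610 h⁻¹ = 0.8664 d⁻¹.
After decay, C = 8.321 × e^(−kt) = 8.321 × 0.9146 = 7.610 mg/L.
At the second outfall, C = (15310·7.610 + 728.0·118.0) / (15310 + 728.0) = 12.62 mg/L.

12.6 mg/L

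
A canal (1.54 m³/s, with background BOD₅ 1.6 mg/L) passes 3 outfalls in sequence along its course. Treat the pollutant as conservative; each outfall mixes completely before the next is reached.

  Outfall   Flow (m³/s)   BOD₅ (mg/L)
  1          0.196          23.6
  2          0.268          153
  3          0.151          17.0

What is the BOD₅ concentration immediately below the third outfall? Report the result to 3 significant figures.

Below outfall 1: Q → 1.736 m³/s, C = (1.540·1.600 + 0.1960·23.60)/1.736 = 4.084 mg/L.
Below outfall 2: Q → 2.004 m³/s, C = (1.736·4.084 + 0.2680·153.0)/2.004 = 24.00 mg/L.
Below outfall 3: Q → 2.155 m³/s, C = (2.004·24.00 + 0.1510·17.00)/2.155 = 23.51 mg/L.

23.5 mg/L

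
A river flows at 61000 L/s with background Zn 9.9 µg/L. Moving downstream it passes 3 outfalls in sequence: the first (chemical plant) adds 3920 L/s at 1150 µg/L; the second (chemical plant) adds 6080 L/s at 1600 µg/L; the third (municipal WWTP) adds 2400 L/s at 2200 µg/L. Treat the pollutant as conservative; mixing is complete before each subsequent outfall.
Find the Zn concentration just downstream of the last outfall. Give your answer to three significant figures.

274 µg/L

After outfall 1: Q = 61000 + 3920 = 64920 L/s; C = (61000·9.900 + 3920·1150)/64920 = 78.74 µg/L.
After outfall 2: Q = 64920 + 6080 = 71000 L/s; C = (64920·78.74 + 6080·1600)/71000 = 209.0 µg/L.
After outfall 3: Q = 71000 + 2400 = 73400 L/s; C = (71000·209.0 + 2400·2200)/73400 = 274.1 µg/L.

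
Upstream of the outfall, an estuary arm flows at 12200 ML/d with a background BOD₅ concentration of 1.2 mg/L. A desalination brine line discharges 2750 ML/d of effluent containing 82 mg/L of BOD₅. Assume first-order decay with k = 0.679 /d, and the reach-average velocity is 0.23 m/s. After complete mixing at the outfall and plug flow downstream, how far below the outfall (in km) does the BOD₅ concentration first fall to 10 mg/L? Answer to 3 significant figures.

Flow-weighted average: C = (12200·1.200 + 2750·82.00) / 14950 = 240100/14950 = 16.06 mg/L.
Set 16.06·exp(−k·t) = 10 → t = ln(16.06/10)/k = 60310 s = 16.75 h.
Distance = v·t = 0.23·60310 = 13870 m = 13.87 km.

13.9 km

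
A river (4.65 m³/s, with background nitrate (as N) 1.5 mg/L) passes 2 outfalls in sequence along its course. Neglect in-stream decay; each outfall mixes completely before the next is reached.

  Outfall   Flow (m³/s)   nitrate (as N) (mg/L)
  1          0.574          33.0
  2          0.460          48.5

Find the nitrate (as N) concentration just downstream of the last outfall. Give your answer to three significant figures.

8.48 mg/L

After outfall 1: Q = 4.650 + 0.5740 = 5.224 m³/s; C = (4.650·1.500 + 0.5740·33.00)/5.224 = 4.961 mg/L.
After outfall 2: Q = 5.224 + 0.4600 = 5.684 m³/s; C = (5.224·4.961 + 0.4600·48.50)/5.684 = 8.485 mg/L.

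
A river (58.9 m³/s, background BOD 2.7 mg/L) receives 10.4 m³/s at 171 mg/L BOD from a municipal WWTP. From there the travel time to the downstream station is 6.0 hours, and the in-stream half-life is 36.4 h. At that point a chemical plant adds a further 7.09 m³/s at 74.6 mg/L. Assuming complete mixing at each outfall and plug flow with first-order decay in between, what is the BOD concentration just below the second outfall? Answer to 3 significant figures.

29.5 mg/L

Conservation of mass: C = (58.90·2.700 + 10.40·171.0) / 69.30 = 1937/69.30 = 27.96 mg/L; combined flow 69.30 m³/s.
Half-life 36.4 h → k = ln 2 / 36.4 = 0.01904 h⁻¹ = 0.4570 d⁻¹.
Decay over the reach: 27.96·exp(−kt) = 27.96·0.8920 = 24.94 mg/L.
At the second outfall, C = (69.30·24.94 + 7.090·74.60) / (69.30 + 7.090) = 29.55 mg/L.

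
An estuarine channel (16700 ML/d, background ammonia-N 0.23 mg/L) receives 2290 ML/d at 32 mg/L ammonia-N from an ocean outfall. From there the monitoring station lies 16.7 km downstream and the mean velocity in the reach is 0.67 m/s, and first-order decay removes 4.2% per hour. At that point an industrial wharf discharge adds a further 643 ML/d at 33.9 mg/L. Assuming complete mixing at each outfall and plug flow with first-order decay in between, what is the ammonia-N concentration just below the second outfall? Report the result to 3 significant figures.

4.03 mg/L

Mass balance: C = (16700·0.2300 + 2290·32.00) / 18990 = 77120/18990 = 4.061 mg/L; combined flow 18990 ML/d.
Travel time t = 16.7·1000 / 0.67 = 24930 s = 6.924 h.
4.2%/h lost → k = −ln(1 − 0.042) = 0.04291 h⁻¹.
Decay over the reach: 4.061·exp(−kt) = 4.061·0.7430 = 3.017 mg/L.
Second outfall: C = (18990·3.017 + 643.0·33.90)/19630 = 4.029 mg/L.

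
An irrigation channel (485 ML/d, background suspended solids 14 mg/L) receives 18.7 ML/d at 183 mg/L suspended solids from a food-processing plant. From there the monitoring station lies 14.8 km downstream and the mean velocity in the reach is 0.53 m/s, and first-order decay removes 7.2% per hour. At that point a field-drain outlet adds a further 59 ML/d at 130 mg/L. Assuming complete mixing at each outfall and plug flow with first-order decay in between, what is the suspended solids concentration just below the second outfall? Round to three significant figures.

23.8 mg/L

Mixed concentration C = ΣQC/ΣQ = (485.0·14.00 + 18.70·183.0) / 503.7 = 10210/503.7 = 20.27 mg/L; combined flow 503.7 ML/d.
Travel time t = 14.8·1000 / 0.53 = 27920 s = 7.757 h.
7.2%/h lost → k = −ln(1 − 0.072) = 0.07472 h⁻¹.
After decay, C = 20.27 × e^(−kt) = 20.27 × 0.5601 = 11.36 mg/L.
At the second outfall, C = (503.7·11.36 + 59.00·130.0) / (503.7 + 59.00) = 23.80 mg/L.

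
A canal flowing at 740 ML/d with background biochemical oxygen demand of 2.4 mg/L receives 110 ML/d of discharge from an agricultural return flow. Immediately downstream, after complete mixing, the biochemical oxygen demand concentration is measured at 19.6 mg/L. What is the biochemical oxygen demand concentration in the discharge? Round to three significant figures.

135 mg/L

Mass balance: 740.0·2.400 + 110.0·Cₑ = 850.0·19.60
→ Cₑ = (850.0·19.60 − 740.0·2.400) / 110.0 = 135.3 mg/L.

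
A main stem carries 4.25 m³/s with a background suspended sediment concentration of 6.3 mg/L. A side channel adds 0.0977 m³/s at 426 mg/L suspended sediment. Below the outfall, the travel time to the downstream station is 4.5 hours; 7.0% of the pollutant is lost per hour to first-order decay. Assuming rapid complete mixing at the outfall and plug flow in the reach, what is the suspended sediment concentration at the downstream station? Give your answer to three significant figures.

11.3 mg/L

Flow-weighted average: C = (4.250·6.300 + 0.09770·426.0) / 4.348 = 68.40/4.348 = 15.73 mg/L.
7.0%/h lost → k = −ln(1 − 0.07) = 0.07257 h⁻¹.
Decay over the reach: 15.73·exp(−kt) = 15.73·0.7214 = 11.35 mg/L.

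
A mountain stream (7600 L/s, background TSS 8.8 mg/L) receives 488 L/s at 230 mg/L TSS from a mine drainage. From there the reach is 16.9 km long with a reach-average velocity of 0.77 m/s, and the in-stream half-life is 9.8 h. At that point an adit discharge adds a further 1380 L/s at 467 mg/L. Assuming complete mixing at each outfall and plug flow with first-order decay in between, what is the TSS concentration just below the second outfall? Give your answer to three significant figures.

Mixed concentration C = ΣQC/ΣQ = (7600·8.800 + 488.0·230.0) / 8088 = 179100/8088 = 22.15 mg/L; combined flow 8088 L/s.
Travel time t = 16.9·1000 / 0.77 = 21950 s = 6.097 h.
Half-life 9.8 h → k = ln 2 / 9.8 = 0.07073 h⁻¹ = 1.698 d⁻¹.
Applying C = C₀e^(−kt): 22.15 × 0.6497 = 14.39 mg/L.
Second outfall: C = (8088·14.39 + 1380·467.0)/9468 = 80.36 mg/L.

80.4 mg/L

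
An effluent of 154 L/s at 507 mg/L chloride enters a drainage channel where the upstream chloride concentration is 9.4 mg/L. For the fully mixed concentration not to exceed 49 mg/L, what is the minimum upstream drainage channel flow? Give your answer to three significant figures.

Set C_mix = 49: (Q·9.400 + 154.0·507.0) / (Q + 154.0) = 49
→ Q = 154.0·(507.0 − 49)/(49 − 9.400) = 1781 L/s.

1780 L/s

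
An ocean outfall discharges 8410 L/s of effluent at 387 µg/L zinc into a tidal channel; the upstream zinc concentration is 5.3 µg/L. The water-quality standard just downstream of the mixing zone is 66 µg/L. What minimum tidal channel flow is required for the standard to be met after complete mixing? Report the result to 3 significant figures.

44500 L/s

Set C_mix = 66: (Q·5.300 + 8410·387.0) / (Q + 8410) = 66
→ Q = 8410·(387.0 − 66)/(66 − 5.300) = 44470 L/s.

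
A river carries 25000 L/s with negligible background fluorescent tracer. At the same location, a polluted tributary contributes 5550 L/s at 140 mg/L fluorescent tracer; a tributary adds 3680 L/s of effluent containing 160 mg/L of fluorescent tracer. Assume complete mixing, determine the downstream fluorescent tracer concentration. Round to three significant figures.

39.9 mg/L

Mass balance: C = (25000·0 + 5550·140.0 + 3680·160.0) / 34230 = 1366000/34230 = 39.90 mg/L.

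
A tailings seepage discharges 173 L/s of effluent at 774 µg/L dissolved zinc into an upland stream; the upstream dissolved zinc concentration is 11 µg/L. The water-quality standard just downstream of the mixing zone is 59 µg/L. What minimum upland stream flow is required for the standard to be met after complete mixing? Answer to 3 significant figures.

2580 L/s

Set C_mix = 59: (Q·11.00 + 173.0·774.0) / (Q + 173.0) = 59
→ Q = 173.0·(774.0 − 59)/(59 − 11.00) = 2577 L/s.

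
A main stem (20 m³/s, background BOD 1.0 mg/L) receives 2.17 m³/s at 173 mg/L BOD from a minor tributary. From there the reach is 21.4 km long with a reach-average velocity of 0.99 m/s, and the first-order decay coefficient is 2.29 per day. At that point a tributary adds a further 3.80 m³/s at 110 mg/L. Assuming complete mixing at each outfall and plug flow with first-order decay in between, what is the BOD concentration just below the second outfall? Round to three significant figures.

Mixed concentration C = ΣQC/ΣQ = (20.00·1.000 + 2.170·173.0) / 22.17 = 395.4/22.17 = 17.84 mg/L; combined flow 22.17 m³/s.
Travel time t = 21.4·1000 / 0.99 = 21620 s = 6.004 h.
First-order decay: C = 17.84·exp(−k·t) = 17.84·0.5639 = 10.06 mg/L.
At the second outfall, C = (22.17·10.06 + 3.800·110.0) / (22.17 + 3.800) = 24.68 mg/L.

24.7 mg/L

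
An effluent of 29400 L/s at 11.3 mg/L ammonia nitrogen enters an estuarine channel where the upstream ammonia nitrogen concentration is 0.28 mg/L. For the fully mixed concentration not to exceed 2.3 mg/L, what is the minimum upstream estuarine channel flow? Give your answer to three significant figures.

131000 L/s

Set C_mix = 2.3: (Q·0.2800 + 29400·11.30) / (Q + 29400) = 2.3
→ Q = 29400·(11.30 − 2.3)/(2.3 − 0.2800) = 131000 L/s.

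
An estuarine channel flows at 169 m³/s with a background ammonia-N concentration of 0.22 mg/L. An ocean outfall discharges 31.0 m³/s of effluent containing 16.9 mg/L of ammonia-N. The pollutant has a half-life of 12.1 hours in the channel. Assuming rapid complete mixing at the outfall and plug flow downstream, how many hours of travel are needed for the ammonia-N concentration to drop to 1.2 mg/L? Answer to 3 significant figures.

14.8 h

After mixing, C = (169.0·0.2200 + 31.00·16.90) / 200.0 = 561.1/200.0 = 2.805 mg/L.
Half-life 12.1 h → k = ln 2 / 12.1 = 0.05728 h⁻¹ = 1.375 d⁻¹.
2.805·exp(−k·t) = 1.2 → t = ln(2.805/1.2)/k = 53370 s = 14.82 h.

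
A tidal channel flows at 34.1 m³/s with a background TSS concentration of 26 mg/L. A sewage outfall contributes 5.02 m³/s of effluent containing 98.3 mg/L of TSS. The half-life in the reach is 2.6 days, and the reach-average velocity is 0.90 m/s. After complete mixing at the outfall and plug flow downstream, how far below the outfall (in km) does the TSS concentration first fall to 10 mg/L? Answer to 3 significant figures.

368 km

After mixing, C = (34.10·26.00 + 5.020·98.30) / 39.12 = 1380/39.12 = 35.28 mg/L.
Half-life 2.6 d → k = ln 2 / 2.6 = 0.2666 d⁻¹.
Set 35.28·exp(−k·t) = 10 → t = ln(35.28/10)/k = 408600 s = 113.5 h.
Distance = v·t = 0.90·408600 = 367700 m = 367.7 km.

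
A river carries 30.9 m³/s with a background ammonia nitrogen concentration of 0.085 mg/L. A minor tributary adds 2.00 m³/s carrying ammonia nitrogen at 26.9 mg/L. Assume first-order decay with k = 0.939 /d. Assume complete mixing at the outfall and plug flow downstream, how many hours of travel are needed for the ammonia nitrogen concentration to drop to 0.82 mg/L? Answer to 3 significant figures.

18.9 h

Mass balance: C = (30.90·0.08500 + 2.000·26.90) / 32.90 = 56.43/32.90 = 1.715 mg/L.
1.715·exp(−k·t) = 0.82 → t = ln(1.715/0.82)/k = 67900 s = 18.86 h.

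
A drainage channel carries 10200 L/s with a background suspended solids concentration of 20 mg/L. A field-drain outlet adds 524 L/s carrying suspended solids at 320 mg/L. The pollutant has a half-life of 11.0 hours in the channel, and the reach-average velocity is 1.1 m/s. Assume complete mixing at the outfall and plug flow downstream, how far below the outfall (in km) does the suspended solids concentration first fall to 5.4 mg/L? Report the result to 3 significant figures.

Mixed concentration C = ΣQC/ΣQ = (10200·20.00 + 524.0·320.0) / 10720 = 371700/10720 = 34.66 mg/L.
Half-life 11.0 h → k = ln 2 / 11.0 = 0.06301 h⁻¹ = 1.512 d⁻¹.
Set 34.66·exp(−k·t) = 5.4 → t = ln(34.66/5.4)/k = 106200 s = 29.50 h.
Distance = v·t = 1.1·106200 = 116800 m = 116.8 km.

117 km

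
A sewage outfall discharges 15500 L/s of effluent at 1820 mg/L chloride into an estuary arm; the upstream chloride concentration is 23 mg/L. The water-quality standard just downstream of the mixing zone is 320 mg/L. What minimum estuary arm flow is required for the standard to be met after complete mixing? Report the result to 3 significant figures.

78300 L/s

Set C_mix = 320: (Q·23.00 + 15500·1820) / (Q + 15500) = 320
→ Q = 15500·(1820 − 320)/(320 − 23.00) = 78280 L/s.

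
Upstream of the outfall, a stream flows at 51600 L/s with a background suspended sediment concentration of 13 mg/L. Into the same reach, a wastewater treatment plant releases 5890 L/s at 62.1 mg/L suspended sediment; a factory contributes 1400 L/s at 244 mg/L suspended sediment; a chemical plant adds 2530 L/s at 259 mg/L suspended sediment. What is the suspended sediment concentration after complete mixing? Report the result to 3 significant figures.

33.1 mg/L

Mixed concentration C = ΣQC/ΣQ = (51600·13.00 + 5890·62.10 + 1400·244.0 + 2530·259.0) / 61420 = 2033000/61420 = 33.11 mg/L.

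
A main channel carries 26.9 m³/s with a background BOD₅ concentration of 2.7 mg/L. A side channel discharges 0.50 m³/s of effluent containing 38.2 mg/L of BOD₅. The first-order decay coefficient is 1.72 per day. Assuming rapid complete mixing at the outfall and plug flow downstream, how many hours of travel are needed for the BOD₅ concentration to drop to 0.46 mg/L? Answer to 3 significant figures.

27.7 h

Flow-weighted average: C = (26.90·2.700 + 0.5000·38.20) / 27.40 = 91.73/27.40 = 3.348 mg/L.
3.348·exp(−k·t) = 0.46 → t = ln(3.348/0.46)/k = 99700 s = 27.70 h.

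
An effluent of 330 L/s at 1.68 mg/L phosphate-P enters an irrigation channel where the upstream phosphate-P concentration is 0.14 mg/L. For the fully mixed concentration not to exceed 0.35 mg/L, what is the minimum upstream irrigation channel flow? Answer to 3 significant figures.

2090 L/s

Set C_mix = 0.35: (Q·0.1400 + 330.0·1.680) / (Q + 330.0) = 0.35
→ Q = 330.0·(1.680 − 0.35)/(0.35 − 0.1400) = 2090 L/s.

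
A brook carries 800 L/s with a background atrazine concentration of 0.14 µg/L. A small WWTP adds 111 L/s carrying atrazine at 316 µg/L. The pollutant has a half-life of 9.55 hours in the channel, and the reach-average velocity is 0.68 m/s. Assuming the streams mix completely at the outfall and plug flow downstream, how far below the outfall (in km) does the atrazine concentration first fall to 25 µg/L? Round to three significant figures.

14.7 km

Flow-weighted average: C = (800.0·0.1400 + 111.0·316.0) / 911.0 = 35190/911.0 = 38.63 µg/L.
Half-life 9.55 h → k = ln 2 / 9.55 = 0.07258 h⁻¹ = 1.742 d⁻¹.
Set 38.63·exp(−k·t) = 25 → t = ln(38.63/25)/k = 21580 s = 5.994 h.
Distance = v·t = 0.68·21580 = 14670 m = 14.67 km.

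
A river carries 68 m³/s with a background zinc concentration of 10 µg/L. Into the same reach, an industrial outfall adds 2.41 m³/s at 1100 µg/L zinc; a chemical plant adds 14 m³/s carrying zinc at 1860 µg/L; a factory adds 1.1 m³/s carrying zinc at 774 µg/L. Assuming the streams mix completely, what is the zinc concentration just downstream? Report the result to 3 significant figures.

353 µg/L

Flow-weighted average: C = (68.00·10.00 + 2.410·1100 + 14.00·1860 + 1.100·774.0) / 85.51 = 30220/85.51 = 353.4 µg/L.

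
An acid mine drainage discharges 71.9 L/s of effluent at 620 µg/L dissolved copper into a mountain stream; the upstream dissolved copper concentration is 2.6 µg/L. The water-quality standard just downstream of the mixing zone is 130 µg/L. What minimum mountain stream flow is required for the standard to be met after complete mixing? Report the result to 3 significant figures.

Set C_mix = 130: (Q·2.600 + 71.90·620.0) / (Q + 71.90) = 130
→ Q = 71.90·(620.0 − 130)/(130 − 2.600) = 276.5 L/s.

277 L/s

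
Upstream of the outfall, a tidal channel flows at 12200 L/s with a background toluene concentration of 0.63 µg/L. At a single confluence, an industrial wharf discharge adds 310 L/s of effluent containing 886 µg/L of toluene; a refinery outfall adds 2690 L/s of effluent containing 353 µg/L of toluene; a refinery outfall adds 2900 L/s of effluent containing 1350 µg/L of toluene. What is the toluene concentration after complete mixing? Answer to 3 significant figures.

Mass balance: C = (12200·0.6300 + 310.0·886.0 + 2690·353.0 + 2900·1350) / 18100 = 5147000/18100 = 284.4 µg/L.

284 µg/L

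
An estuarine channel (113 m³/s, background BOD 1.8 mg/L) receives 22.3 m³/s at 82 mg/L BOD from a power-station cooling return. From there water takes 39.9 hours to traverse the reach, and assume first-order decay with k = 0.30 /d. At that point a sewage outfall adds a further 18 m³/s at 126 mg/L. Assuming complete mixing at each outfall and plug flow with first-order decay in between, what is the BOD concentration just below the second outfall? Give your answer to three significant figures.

22.8 mg/L

Mass balance: C = (113.0·1.800 + 22.30·82.00) / 135.3 = 2032/135.3 = 15.02 mg/L; combined flow 135.3 m³/s.
Decay over the reach: 15.02·exp(−kt) = 15.02·0.6073 = 9.121 mg/L.
Second outfall: C = (135.3·9.121 + 18.00·126.0)/153.3 = 22.84 mg/L.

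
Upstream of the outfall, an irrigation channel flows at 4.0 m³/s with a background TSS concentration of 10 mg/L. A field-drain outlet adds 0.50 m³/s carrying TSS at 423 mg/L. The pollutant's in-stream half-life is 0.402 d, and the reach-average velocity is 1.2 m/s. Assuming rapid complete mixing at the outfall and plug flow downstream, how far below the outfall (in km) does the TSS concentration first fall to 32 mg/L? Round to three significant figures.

Flow-weighted average: C = (4.000·10.00 + 0.5000·423.0) / 4.500 = 251.5/4.500 = 55.89 mg/L.
Half-life 0.402 d → k = ln 2 / 0.402 = 1.724 d⁻¹.
Set 55.89·exp(−k·t) = 32 → t = ln(55.89/32)/k = 27940 s = 7.762 h.
Distance = v·t = 1.2·27940 = 33530 m = 33.53 km.

33.5 km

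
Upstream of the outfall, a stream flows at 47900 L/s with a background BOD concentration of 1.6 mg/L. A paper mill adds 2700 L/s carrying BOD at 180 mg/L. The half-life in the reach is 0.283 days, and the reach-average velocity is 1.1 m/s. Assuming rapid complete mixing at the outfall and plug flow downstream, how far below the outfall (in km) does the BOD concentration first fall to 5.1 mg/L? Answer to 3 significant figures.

30.2 km

Conservation of mass: C = (47900·1.600 + 2700·180.0) / 50600 = 562600/50600 = 11.12 mg/L.
Half-life 0.283 d → k = ln 2 / 0.283 = 2.449 d⁻¹.
Set 11.12·exp(−k·t) = 5.1 → t = ln(11.12/5.1)/k = 27500 s = 7.638 h.
Distance = v·t = 1.1·27500 = 30250 m = 30.25 km.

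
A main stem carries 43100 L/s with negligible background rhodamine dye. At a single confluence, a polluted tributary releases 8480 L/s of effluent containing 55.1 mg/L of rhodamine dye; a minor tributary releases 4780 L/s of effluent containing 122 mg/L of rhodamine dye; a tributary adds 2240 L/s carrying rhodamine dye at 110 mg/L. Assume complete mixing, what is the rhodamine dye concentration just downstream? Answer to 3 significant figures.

Mixed concentration C = ΣQC/ΣQ = (43100·0 + 8480·55.10 + 4780·122.0 + 2240·110.0) / 58600 = 1297000/58600 = 22.13 mg/L.

22.1 mg/L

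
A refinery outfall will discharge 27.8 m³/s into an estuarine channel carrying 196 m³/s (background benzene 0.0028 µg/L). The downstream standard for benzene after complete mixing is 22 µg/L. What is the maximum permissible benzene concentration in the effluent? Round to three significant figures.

177 µg/L

At the limit, (Qr·Cr + Qe·Cₑ)/(Qr + Qe) = 22:
Cₑ = (223.8·22 − 196.0·0.002800) / 27.80 = 177.1 µg/L.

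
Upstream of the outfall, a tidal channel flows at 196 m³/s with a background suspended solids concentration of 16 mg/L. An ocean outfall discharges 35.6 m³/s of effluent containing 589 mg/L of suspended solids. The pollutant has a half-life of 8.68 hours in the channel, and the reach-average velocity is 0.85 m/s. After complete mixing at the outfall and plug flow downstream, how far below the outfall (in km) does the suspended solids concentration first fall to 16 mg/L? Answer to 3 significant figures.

71.8 km

Mass balance: C = (196.0·16.00 + 35.60·589.0) / 231.6 = 24100/231.6 = 104.1 mg/L.
Half-life 8.68 h → k = ln 2 / 8.68 = 0.07986 h⁻¹ = 1.917 d⁻¹.
Set 104.1·exp(−k·t) = 16 → t = ln(104.1/16)/k = 84420 s = 23.45 h.
Distance = v·t = 0.85·84420 = 71750 m = 71.75 km.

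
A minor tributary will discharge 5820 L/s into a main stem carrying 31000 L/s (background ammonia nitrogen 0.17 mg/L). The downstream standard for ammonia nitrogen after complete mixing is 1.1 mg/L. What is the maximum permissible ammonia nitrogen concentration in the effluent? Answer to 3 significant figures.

6.05 mg/L

At the limit, (Qr·Cr + Qe·Cₑ)/(Qr + Qe) = 1.1:
Cₑ = (36820·1.1 − 31000·0.1700) / 5820 = 6.054 mg/L.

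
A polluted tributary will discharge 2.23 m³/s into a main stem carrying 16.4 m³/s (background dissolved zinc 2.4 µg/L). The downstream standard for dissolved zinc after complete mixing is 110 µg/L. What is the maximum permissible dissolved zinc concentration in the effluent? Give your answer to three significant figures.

901 µg/L

At the limit, (Qr·Cr + Qe·Cₑ)/(Qr + Qe) = 110:
Cₑ = (18.63·110 − 16.40·2.400) / 2.230 = 901.3 µg/L.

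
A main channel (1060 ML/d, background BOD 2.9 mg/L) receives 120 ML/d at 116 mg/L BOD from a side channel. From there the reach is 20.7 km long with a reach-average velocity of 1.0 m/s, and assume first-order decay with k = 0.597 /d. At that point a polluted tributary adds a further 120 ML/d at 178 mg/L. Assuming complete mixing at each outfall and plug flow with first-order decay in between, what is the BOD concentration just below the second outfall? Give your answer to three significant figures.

27.8 mg/L

Conservation of mass: C = (1060·2.900 + 120.0·116.0) / 1180 = 16990/1180 = 14.40 mg/L; combined flow 1180 ML/d.
Travel time t = 20.7·1000 / 1.0 = 20700 s = 5.750 h.
Decay over the reach: 14.40·exp(−kt) = 14.40·0.8667 = 12.48 mg/L.
Second outfall: C = (1180·12.48 + 120.0·178.0)/1300 = 27.76 mg/L.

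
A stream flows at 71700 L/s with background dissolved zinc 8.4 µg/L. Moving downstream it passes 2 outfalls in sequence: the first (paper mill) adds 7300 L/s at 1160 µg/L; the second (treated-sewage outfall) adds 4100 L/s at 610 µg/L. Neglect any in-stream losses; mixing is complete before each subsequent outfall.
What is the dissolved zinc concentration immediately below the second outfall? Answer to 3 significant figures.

139 µg/L

After outfall 1: Q = 71700 + 7300 = 79000 L/s; C = (71700·8.400 + 7300·1160)/79000 = 114.8 µg/L.
After outfall 2: Q = 79000 + 4100 = 83100 L/s; C = (79000·114.8 + 4100·610.0)/83100 = 139.2 µg/L.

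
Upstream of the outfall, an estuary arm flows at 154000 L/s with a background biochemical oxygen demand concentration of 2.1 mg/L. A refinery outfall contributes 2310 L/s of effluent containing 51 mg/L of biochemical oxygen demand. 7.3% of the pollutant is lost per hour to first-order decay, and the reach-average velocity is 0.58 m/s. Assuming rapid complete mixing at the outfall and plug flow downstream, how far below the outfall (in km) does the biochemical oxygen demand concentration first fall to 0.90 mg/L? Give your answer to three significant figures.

31.5 km

Flow-weighted average: C = (154000·2.100 + 2310·51.00) / 156300 = 441200/156300 = 2.823 mg/L.
7.3%/h lost → k = −ln(1 − 0.073) = 0.07580 h⁻¹.
Set 2.823·exp(−k·t) = 0.90 → t = ln(2.823/0.90)/k = 54290 s = 15.08 h.
Distance = v·t = 0.58·54290 = 31490 m = 31.49 km.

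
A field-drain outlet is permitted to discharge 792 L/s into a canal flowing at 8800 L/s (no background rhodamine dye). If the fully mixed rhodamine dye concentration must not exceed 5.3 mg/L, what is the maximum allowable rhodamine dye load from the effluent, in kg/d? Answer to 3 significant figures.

Mass balance at the limit: 8800·0 + 792.0·Cₑ = 9592·5.3 → Cₑ = 64.19 mg/L.
792.0 L/s = 0.7920 m³/s. Load = 0.7920 m³/s × 64.19 g/m³ × 86 400 s/d = 4392 kg/d.

4390 kg/d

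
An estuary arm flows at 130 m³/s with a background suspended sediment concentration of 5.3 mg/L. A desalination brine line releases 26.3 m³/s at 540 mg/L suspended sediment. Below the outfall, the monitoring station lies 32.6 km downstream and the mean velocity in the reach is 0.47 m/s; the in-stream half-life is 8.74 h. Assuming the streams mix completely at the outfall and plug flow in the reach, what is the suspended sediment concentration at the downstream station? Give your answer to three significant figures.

Flow-weighted average: C = (130.0·5.300 + 26.30·540.0) / 156.3 = 14890/156.3 = 95.27 mg/L.
Travel time t = 32.6·1000 / 0.47 = 69360 s = 19.27 h.
Half-life 8.74 h → k = ln 2 / 8.74 = 0.07931 h⁻¹ = 1.903 d⁻¹.
Decay over the reach: 95.27·exp(−kt) = 95.27·0.2170 = 20.67 mg/L.

20.7 mg/L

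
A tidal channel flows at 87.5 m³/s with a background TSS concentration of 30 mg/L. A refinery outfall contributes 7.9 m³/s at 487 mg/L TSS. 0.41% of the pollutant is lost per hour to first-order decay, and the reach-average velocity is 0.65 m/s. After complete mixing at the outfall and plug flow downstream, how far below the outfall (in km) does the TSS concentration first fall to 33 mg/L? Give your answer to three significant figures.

After mixing, C = (87.50·30.00 + 7.900·487.0) / 95.40 = 6472/95.40 = 67.84 mg/L.
0.41%/h lost → k = −ln(1 − 0.0041) = 0.004108 h⁻¹.
Set 67.84·exp(−k·t) = 33 → t = ln(67.84/33)/k = 631500 s = 175.4 h.
Distance = v·t = 0.65·631500 = 410500 m = 410.5 km.

410 km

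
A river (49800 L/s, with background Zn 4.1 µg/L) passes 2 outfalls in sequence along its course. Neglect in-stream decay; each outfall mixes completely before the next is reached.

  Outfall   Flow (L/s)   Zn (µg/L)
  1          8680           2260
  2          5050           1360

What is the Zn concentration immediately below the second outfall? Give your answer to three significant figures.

420 µg/L

After outfall 1: Q = 49800 + 8680 = 58480 L/s; C = (49800·4.100 + 8680·2260)/58480 = 338.9 µg/L.
After outfall 2: Q = 58480 + 5050 = 63530 L/s; C = (58480·338.9 + 5050·1360)/63530 = 420.1 µg/L.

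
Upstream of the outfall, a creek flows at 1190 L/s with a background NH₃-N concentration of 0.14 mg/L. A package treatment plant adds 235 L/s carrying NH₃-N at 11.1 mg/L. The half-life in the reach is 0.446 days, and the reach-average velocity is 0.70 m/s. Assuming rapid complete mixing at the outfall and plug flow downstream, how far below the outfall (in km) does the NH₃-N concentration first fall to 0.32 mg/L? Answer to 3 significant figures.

70.3 km

Flow-weighted average: C = (1190·0.1400 + 235.0·11.10) / 1425 = 2775/1425 = 1.947 mg/L.
Half-life 0.446 d → k = ln 2 / 0.446 = 1.554 d⁻¹.
Set 1.947·exp(−k·t) = 0.32 → t = ln(1.947/0.32)/k = 100400 s = 27.89 h.
Distance = v·t = 0.70·100400 = 70280 m = 70.28 km.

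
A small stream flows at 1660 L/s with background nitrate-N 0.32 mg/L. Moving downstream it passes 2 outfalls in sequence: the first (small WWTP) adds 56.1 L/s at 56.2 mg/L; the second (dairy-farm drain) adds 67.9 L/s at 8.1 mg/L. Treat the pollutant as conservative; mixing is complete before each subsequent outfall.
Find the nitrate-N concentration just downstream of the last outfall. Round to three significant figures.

Below outfall 1: Q → 1716 L/s, C = (1660·0.3200 + 56.10·56.20)/1716 = 2.147 mg/L.
Below outfall 2: Q → 1784 L/s, C = (1716·2.147 + 67.90·8.100)/1784 = 2.373 mg/L.

2.37 mg/L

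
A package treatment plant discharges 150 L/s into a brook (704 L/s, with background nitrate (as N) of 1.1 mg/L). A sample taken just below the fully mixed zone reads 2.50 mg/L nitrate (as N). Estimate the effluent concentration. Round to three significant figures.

Mass balance: 704.0·1.100 + 150.0·Cₑ = 854.0·2.500
→ Cₑ = (854.0·2.500 − 704.0·1.100) / 150.0 = 9.071 mg/L.

9.07 mg/L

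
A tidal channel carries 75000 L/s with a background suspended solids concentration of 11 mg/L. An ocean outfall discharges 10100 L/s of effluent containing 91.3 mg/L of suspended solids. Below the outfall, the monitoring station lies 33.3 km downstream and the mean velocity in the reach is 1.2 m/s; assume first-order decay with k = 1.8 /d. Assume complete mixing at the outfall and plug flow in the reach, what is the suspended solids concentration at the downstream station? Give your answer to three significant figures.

Conservation of mass: C = (75000·11.00 + 10100·91.30) / 85100 = 1747000/85100 = 20.53 mg/L.
Travel time t = 33.3·1000 / 1.2 = 27750 s = 7.708 h.
Applying C = C₀e^(−kt): 20.53 × 0.5609 = 11.52 mg/L.

11.5 mg/L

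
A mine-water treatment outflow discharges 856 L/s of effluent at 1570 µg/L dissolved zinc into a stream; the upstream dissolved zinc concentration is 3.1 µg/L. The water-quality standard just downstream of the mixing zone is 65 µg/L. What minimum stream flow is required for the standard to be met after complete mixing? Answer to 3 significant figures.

Set C_mix = 65: (Q·3.100 + 856.0·1570) / (Q + 856.0) = 65
→ Q = 856.0·(1570 − 65)/(65 − 3.100) = 20810 L/s.

20800 L/s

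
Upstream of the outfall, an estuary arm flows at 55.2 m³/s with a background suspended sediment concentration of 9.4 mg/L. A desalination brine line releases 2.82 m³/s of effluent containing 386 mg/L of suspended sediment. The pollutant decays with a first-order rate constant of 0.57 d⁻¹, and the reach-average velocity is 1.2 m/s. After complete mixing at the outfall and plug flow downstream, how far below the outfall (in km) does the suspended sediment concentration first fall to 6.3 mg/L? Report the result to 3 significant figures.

Conservation of mass: C = (55.20·9.400 + 2.820·386.0) / 58.02 = 1607/58.02 = 27.70 mg/L.
Set 27.70·exp(−k·t) = 6.3 → t = ln(27.70/6.3)/k = 224500 s = 62.36 h.
Distance = v·t = 1.2·224500 = 269400 m = 269.4 km.

269 km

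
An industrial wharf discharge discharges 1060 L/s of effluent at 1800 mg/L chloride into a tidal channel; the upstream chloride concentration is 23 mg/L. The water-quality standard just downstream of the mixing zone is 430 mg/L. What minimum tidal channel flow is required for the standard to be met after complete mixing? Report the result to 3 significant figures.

3570 L/s

Set C_mix = 430: (Q·23.00 + 1060·1800) / (Q + 1060) = 430
→ Q = 1060·(1800 − 430)/(430 − 23.00) = 3568 L/s.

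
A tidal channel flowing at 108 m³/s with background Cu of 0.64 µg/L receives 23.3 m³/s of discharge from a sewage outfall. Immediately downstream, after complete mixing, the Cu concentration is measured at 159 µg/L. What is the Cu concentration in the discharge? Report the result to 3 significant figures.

Mass balance: 108.0·0.6400 + 23.30·Cₑ = 131.3·159.0
→ Cₑ = (131.3·159.0 − 108.0·0.6400) / 23.30 = 893.0 µg/L.

893 µg/L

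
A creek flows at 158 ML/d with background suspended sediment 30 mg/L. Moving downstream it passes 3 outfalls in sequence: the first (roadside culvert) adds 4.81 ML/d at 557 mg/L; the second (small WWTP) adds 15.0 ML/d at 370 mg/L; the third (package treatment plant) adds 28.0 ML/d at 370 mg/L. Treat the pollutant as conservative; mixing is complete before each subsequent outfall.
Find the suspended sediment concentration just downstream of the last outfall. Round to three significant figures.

113 mg/L

Outfall 1: combined Q = 162.8 ML/d; C = (158.0·30.00 + 4.810·557.0)/162.8 = 45.57 mg/L.
Outfall 2: combined Q = 177.8 ML/d; C = (162.8·45.57 + 15.00·370.0)/177.8 = 72.94 mg/L.
Outfall 3: combined Q = 205.8 ML/d; C = (177.8·72.94 + 28.00·370.0)/205.8 = 113.4 mg/L.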